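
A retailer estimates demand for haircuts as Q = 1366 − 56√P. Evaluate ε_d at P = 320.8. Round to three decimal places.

At P = 320.8, Q = 362.990.
dQ/dP = −56/(2√P) = -1.563.
ε = (dQ/dP)(P/Q) = (-1.563)(320.8/362.990).

-1.382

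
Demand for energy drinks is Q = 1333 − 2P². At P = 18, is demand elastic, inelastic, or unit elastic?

Q = 685, dQ/dP = -72.
ε = (dQ/dP)(P/Q) ≈ -1.892.
|ε| = 1.89 > 1.

elastic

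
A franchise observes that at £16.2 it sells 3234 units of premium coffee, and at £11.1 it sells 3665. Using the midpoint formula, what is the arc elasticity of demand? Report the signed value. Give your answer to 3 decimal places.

-0.334

ΔQ = 3665 − 3234 = 431; ΔP = 11.1 − 16.2 = -5.1.
Midpoints: P̄ = 13.65, Q̄ = 3449.5.
ε = (ΔQ/ΔP)(P̄/Q̄) = (431/-5.1)(13.65/3449.5).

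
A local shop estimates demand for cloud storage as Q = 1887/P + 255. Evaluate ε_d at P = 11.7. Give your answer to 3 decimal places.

At P = 11.7, Q = 416.282.
dQ/dP = −1887/P² = -13.785.
ε = (dQ/dP)(P/Q) = (-13.785)(11.7/416.282).

-0.387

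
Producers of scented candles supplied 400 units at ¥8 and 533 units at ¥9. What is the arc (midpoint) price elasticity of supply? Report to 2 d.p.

2.42

ΔQ = 533 − 400 = 133; ΔP = 9 − 8 = 1.
Midpoints: P̄ = 8.50, Q̄ = 466.5.
ε_s = (ΔQ/ΔP)(P̄/Q̄) = (133/1)(8.50/466.5).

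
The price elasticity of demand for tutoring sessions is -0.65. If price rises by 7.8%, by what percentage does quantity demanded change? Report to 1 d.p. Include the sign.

-5.1%

%ΔQ ≈ ε × %ΔP = (-0.65)(7.8%) = -5.07%.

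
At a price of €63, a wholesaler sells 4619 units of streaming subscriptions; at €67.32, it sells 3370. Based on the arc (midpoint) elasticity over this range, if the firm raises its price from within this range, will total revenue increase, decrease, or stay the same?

Arc ε = (-1249/4.32)(65.16/3994.5) ≈ -4.716.
|ε| = 4.72 > 1, so demand is elastic. A price rise therefore reduces total revenue.

decrease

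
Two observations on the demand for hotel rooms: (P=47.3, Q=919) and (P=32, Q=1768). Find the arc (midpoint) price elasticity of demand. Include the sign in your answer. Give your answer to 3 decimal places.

ΔQ = 1768 − 919 = 849; ΔP = 32 − 47.3 = -15.3.
Midpoints: P̄ = 39.65, Q̄ = 1343.5.
ε = (ΔQ/ΔP)(P̄/Q̄) = (849/-15.3)(39.65/1343.5).

-1.638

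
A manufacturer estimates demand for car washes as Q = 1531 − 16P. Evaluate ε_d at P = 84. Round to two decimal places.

-7.19

At P = 84, Q = 187.
dQ/dP = −16.
ε = (dQ/dP)(P/Q) = (-16)(84/187).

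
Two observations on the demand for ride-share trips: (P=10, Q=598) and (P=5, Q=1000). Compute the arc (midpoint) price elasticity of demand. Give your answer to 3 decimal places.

-0.755

ΔQ = 1000 − 598 = 402; ΔP = 5 − 10 = -5.
Midpoints: P̄ = 7.50, Q̄ = 799.0.
ε = (ΔQ/ΔP)(P̄/Q̄) = (402/-5)(7.50/799.0).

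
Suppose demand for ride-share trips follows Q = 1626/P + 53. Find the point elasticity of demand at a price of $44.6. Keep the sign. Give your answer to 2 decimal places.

-0.41

At P = 44.6, Q = 89.457.
dQ/dP = −1626/P² = -0.817.
ε = (dQ/dP)(P/Q) = (-0.817)(44.6/89.457).
|ε| < 1, so demand is inelastic at this price.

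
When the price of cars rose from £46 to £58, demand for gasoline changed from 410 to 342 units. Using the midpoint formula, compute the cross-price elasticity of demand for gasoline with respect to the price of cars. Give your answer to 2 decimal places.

ΔQ_x = 342 − 410 = -68; ΔP_y = 58 − 46 = 12.
Midpoints: P̄_y = 52.00, Q̄_x = 376.0.
ε_xy = (ΔQ_x/ΔP_y)(P̄_y/Q̄_x) = (-68/12)(52.00/376.0).

-0.78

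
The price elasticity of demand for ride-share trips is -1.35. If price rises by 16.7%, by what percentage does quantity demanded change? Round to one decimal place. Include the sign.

-22.5%

%ΔQ ≈ ε × %ΔP = (-1.35)(16.7%) = -22.55%.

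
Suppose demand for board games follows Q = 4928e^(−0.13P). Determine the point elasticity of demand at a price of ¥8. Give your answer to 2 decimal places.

-1.04

At P = 8, Q = 1741.825.
dQ/dP = −0.13·4928e^(−0.13P) = −0.13Q = -226.437.
ε = (dQ/dP)(P/Q) = (-226.437)(8/1741.825).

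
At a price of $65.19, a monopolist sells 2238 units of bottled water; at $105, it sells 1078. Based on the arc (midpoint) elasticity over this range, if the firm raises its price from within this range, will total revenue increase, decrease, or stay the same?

Arc ε = (-1160/39.81)(85.09/1658.0) ≈ -1.495.
|ε| = 1.50 > 1, so demand is elastic. A price rise therefore reduces total revenue.

decrease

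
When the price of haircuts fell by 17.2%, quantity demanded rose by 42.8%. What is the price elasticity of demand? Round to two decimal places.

-2.49

ε = %ΔQ / %ΔP = (42.8)/(-17.2) = -2.488.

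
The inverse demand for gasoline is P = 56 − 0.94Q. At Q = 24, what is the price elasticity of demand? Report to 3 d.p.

At Q = 24, P = 56 − 0.94(24) = 33.44.
dP/dQ = −0.94, so dQ/dP = 1/(−0.94) = -1.064.
ε = (dQ/dP)(P/Q) = (-1.064)(33.44/24).

-1.482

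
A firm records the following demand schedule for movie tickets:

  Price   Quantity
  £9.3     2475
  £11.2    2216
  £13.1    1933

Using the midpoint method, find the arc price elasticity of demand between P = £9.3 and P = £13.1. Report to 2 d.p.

-0.72

At P = 9.3, Q = 2475; at P = 13.1, Q = 1933.
ΔQ = -542, ΔP = 3.8. Midpoints: P̄ = 11.20, Q̄ = 2204.0.
ε = (ΔQ/ΔP)(P̄/Q̄) = (-542/3.8)(11.20/2204.0).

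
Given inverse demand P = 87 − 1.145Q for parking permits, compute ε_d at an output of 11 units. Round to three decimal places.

-5.908

At Q = 11, P = 87 − 1.145(11) = 74.41.
dP/dQ = −1.145, so dQ/dP = 1/(−1.145) = -0.873.
ε = (dQ/dP)(P/Q) = (-0.873)(74.41/11).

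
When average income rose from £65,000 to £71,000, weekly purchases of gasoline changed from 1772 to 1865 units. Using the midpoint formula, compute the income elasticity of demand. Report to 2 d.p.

0.58

ΔQ = 93, ΔI = 6000. Midpoints: Ī = 68,000, Q̄ = 1818.5.
ε_I = (ΔQ/ΔI)(Ī/Q̄) = (93/6000)(68000/1818.5).
ε_I > 0, so the good is normal.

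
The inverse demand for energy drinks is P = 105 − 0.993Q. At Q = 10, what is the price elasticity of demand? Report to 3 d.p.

At Q = 10, P = 105 − 0.993(10) = 95.07.
dP/dQ = −0.993, so dQ/dP = 1/(−0.993) = -1.007.
ε = (dQ/dP)(P/Q) = (-1.007)(95.07/10).

-9.574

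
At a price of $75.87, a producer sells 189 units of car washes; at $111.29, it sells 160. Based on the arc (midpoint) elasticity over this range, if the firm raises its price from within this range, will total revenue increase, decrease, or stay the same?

Arc ε = (-29/35.42)(93.58/174.5) ≈ -0.439.
|ε| = 0.44 < 1, so demand is inelastic. A price rise therefore raises total revenue.

increase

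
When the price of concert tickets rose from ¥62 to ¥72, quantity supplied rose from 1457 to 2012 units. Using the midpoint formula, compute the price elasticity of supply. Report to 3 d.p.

2.144

ΔQ = 2012 − 1457 = 555; ΔP = 72 − 62 = 10.
Midpoints: P̄ = 67.00, Q̄ = 1734.5.
ε_s = (ΔQ/ΔP)(P̄/Q̄) = (555/10)(67.00/1734.5).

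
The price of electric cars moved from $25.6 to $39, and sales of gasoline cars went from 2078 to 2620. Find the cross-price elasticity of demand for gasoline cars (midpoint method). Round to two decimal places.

ΔQ_x = 2620 − 2078 = 542; ΔP_y = 39 − 25.6 = 13.4.
Midpoints: P̄_y = 32.30, Q̄_x = 2349.0.
ε_xy = (ΔQ_x/ΔP_y)(P̄_y/Q̄_x) = (542/13.4)(32.30/2349.0).

0.56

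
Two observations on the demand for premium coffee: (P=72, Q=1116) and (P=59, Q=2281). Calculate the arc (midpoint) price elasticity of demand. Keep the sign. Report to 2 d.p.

-3.46

ΔQ = 2281 − 1116 = 1165; ΔP = 59 − 72 = -13.
Midpoints: P̄ = 65.50, Q̄ = 1698.5.
ε = (ΔQ/ΔP)(P̄/Q̄) = (1165/-13)(65.50/1698.5).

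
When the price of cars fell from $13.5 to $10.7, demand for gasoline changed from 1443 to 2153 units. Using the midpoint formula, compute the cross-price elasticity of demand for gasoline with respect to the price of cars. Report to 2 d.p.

-1.71

ΔQ_x = 2153 − 1443 = 710; ΔP_y = 10.7 − 13.5 = -2.8.
Midpoints: P̄_y = 12.10, Q̄_x = 1798.0.
ε_xy = (ΔQ_x/ΔP_y)(P̄_y/Q̄_x) = (710/-2.8)(12.10/1798.0).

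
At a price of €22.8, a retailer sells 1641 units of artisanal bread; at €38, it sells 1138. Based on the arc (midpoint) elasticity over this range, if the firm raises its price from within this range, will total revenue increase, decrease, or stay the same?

Arc ε = (-503/15.2)(30.40/1389.5) ≈ -0.724.
|ε| = 0.72 < 1, so demand is inelastic. A price rise therefore raises total revenue.

increase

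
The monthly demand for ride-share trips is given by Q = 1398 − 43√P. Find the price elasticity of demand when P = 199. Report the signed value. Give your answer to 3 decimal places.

At P = 199, Q = 791.410.
dQ/dP = −43/(2√P) = -1.524.
ε = (dQ/dP)(P/Q) = (-1.524)(199/791.410).

-0.383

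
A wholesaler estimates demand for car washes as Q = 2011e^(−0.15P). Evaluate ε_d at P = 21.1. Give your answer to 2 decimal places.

At P = 21.1, Q = 84.893.
dQ/dP = −0.15·2011e^(−0.15P) = −0.15Q = -12.734.
ε = (dQ/dP)(P/Q) = (-12.734)(21.1/84.893).
|ε| > 1, so demand is elastic at this price.

-3.17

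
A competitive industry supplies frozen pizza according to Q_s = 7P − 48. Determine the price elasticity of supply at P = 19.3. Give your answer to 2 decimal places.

At P = 19.3, Q_s = 87.10.
dQ_s/dP = 7.
ε_s = (dQ_s/dP)(P/Q_s) = (7)(19.3/87.10).

1.55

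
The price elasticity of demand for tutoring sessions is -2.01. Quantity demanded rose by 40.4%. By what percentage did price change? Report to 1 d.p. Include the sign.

%ΔP ≈ %ΔQ / ε = (40.4%)/(-2.01) = -20.10%.

-20.1%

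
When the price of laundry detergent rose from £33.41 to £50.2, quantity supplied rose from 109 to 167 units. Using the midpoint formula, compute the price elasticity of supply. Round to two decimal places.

ΔQ = 167 − 109 = 58; ΔP = 50.2 − 33.41 = 16.79.
Midpoints: P̄ = 41.80, Q̄ = 138.0.
ε_s = (ΔQ/ΔP)(P̄/Q̄) = (58/16.79)(41.80/138.0).

1.05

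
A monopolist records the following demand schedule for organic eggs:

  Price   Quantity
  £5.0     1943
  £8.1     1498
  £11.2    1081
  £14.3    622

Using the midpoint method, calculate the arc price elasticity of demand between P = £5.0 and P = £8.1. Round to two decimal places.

At P = 5.0, Q = 1943; at P = 8.1, Q = 1498.
ΔQ = -445, ΔP = 3.1. Midpoints: P̄ = 6.55, Q̄ = 1720.5.
ε = (ΔQ/ΔP)(P̄/Q̄) = (-445/3.1)(6.55/1720.5).

-0.55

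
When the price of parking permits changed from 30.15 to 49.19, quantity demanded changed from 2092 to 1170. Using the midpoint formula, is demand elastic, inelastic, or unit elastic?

Arc ε ≈ -1.178.
|ε| = 1.18 > 1.

elastic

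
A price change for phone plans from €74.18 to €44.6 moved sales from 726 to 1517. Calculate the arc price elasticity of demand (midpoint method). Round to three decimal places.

-1.416

ΔQ = 1517 − 726 = 791; ΔP = 44.6 − 74.18 = -29.58.
Midpoints: P̄ = 59.39, Q̄ = 1121.5.
ε = (ΔQ/ΔP)(P̄/Q̄) = (791/-29.58)(59.39/1121.5).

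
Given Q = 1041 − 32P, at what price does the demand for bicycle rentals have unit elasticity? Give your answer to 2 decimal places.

16.27

For linear demand Q = a − bP, ε = −bP/(a − bP). |ε| = 1 when bP = a − bP, i.e. P = a/(2b).
P = 1041/(2·32) = 1041/64 = 16.2656.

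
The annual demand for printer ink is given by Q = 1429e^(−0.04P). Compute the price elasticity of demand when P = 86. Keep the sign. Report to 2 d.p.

At P = 86, Q = 45.820.
dQ/dP = −0.04·1429e^(−0.04P) = −0.04Q = -1.833.
ε = (dQ/dP)(P/Q) = (-1.833)(86/45.820).
|ε| > 1, so demand is elastic at this price.

-3.44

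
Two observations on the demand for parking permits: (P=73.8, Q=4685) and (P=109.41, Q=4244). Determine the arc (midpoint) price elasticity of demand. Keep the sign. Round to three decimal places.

-0.254

ΔQ = 4244 − 4685 = -441; ΔP = 109.41 − 73.8 = 35.61.
Midpoints: P̄ = 91.60, Q̄ = 4464.5.
ε = (ΔQ/ΔP)(P̄/Q̄) = (-441/35.61)(91.60/4464.5).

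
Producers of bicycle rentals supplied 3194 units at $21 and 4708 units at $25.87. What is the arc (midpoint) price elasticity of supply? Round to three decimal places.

ΔQ = 4708 − 3194 = 1514; ΔP = 25.87 − 21 = 4.87.
Midpoints: P̄ = 23.44, Q̄ = 3951.0.
ε_s = (ΔQ/ΔP)(P̄/Q̄) = (1514/4.87)(23.44/3951.0).

1.844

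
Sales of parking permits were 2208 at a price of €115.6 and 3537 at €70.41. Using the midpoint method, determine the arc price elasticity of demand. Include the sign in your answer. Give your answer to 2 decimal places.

ΔQ = 3537 − 2208 = 1329; ΔP = 70.41 − 115.6 = -45.19.
Midpoints: P̄ = 93.00, Q̄ = 2872.5.
ε = (ΔQ/ΔP)(P̄/Q̄) = (1329/-45.19)(93.00/2872.5).

-0.95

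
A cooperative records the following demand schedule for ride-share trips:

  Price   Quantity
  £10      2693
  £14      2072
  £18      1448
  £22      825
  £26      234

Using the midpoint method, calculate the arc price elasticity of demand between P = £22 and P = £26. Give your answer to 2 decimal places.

-6.70

At P = 22, Q = 825; at P = 26, Q = 234.
ΔQ = -591, ΔP = 4. Midpoints: P̄ = 24.00, Q̄ = 529.5.
ε = (ΔQ/ΔP)(P̄/Q̄) = (-591/4)(24.00/529.5).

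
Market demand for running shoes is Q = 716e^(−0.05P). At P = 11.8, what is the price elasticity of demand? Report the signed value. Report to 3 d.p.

-0.590

At P = 11.8, Q = 396.898.
dQ/dP = −0.05·716e^(−0.05P) = −0.05Q = -19.845.
ε = (dQ/dP)(P/Q) = (-19.845)(11.8/396.898).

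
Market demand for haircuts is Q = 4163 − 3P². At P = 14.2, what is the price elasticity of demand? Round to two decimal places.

-0.34

At P = 14.2, Q = 3558.080.
dQ/dP = −6P = -85.200.
ε = (dQ/dP)(P/Q) = (-85.200)(14.2/3558.080).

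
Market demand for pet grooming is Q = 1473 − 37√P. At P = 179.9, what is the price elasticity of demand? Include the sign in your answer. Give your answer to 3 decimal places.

-0.254

At P = 179.9, Q = 976.731.
dQ/dP = −37/(2√P) = -1.379.
ε = (dQ/dP)(P/Q) = (-1.379)(179.9/976.731).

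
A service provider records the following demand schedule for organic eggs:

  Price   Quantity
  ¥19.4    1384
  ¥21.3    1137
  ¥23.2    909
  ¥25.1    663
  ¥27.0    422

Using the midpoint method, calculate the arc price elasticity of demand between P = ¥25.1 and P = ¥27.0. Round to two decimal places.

At P = 25.1, Q = 663; at P = 27.0, Q = 422.
ΔQ = -241, ΔP = 1.9. Midpoints: P̄ = 26.05, Q̄ = 542.5.
ε = (ΔQ/ΔP)(P̄/Q̄) = (-241/1.9)(26.05/542.5).

-6.09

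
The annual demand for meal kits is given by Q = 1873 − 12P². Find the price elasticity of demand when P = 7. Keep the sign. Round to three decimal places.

-0.915

At P = 7, Q = 1285.
dQ/dP = −24P = -168.
ε = (dQ/dP)(P/Q) = (-168)(7/1285).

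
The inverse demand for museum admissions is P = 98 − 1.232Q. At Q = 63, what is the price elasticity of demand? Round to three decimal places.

At Q = 63, P = 98 − 1.232(63) = 20.38.
dP/dQ = −1.232, so dQ/dP = 1/(−1.232) = -0.812.
ε = (dQ/dP)(P/Q) = (-0.812)(20.38/63).

-0.263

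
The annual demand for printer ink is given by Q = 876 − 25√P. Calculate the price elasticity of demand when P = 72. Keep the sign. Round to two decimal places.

-0.16

At P = 72, Q = 663.868.
dQ/dP = −25/(2√P) = -1.473.
ε = (dQ/dP)(P/Q) = (-1.473)(72/663.868).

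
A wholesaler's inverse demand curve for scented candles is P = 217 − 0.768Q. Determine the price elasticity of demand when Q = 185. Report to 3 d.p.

-0.527

At Q = 185, P = 217 − 0.768(185) = 74.92.
dP/dQ = −0.768, so dQ/dP = 1/(−0.768) = -1.302.
ε = (dQ/dP)(P/Q) = (-1.302)(74.92/185).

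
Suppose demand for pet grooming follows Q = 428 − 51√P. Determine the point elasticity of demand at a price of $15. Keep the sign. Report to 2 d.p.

At P = 15, Q = 230.478.
dQ/dP = −51/(2√P) = -6.584.
ε = (dQ/dP)(P/Q) = (-6.584)(15/230.478).
|ε| < 1, so demand is inelastic at this price.

-0.43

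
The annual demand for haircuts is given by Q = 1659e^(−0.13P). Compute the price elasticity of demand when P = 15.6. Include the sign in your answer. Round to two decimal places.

-2.03

At P = 15.6, Q = 218.322.
dQ/dP = −0.13·1659e^(−0.13P) = −0.13Q = -28.382.
ε = (dQ/dP)(P/Q) = (-28.382)(15.6/218.322).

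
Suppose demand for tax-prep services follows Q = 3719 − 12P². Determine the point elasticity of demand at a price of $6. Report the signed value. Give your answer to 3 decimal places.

-0.263

At P = 6, Q = 3287.
dQ/dP = −24P = -144.
ε = (dQ/dP)(P/Q) = (-144)(6/3287).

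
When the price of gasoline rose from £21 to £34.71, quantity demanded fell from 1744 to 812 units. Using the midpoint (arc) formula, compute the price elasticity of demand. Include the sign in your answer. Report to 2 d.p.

ΔQ = 812 − 1744 = -932; ΔP = 34.71 − 21 = 13.71.
Midpoints: P̄ = 27.86, Q̄ = 1278.0.
ε = (ΔQ/ΔP)(P̄/Q̄) = (-932/13.71)(27.86/1278.0).

-1.48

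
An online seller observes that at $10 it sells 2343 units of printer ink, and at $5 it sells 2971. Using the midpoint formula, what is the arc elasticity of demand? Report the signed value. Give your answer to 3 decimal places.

ΔQ = 2971 − 2343 = 628; ΔP = 5 − 10 = -5.
Midpoints: P̄ = 7.50, Q̄ = 2657.0.
ε = (ΔQ/ΔP)(P̄/Q̄) = (628/-5)(7.50/2657.0).

-0.355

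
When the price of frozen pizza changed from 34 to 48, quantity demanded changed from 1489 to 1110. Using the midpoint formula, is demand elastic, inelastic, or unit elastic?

inelastic

Arc ε ≈ -0.854.
|ε| = 0.85 < 1.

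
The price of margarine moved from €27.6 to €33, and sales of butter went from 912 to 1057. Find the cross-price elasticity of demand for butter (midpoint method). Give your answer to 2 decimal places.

ΔQ_x = 1057 − 912 = 145; ΔP_y = 33 − 27.6 = 5.4.
Midpoints: P̄_y = 30.30, Q̄_x = 984.5.
ε_xy = (ΔQ_x/ΔP_y)(P̄_y/Q̄_x) = (145/5.4)(30.30/984.5).

0.83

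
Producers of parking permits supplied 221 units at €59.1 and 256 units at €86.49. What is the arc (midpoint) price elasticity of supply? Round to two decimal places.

0.39

ΔQ = 256 − 221 = 35; ΔP = 86.49 − 59.1 = 27.39.
Midpoints: P̄ = 72.80, Q̄ = 238.5.
ε_s = (ΔQ/ΔP)(P̄/Q̄) = (35/27.39)(72.80/238.5).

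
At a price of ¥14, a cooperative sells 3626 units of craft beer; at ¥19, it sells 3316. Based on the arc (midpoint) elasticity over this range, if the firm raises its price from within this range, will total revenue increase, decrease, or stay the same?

Arc ε = (-310/5)(16.50/3471.0) ≈ -0.295.
|ε| = 0.29 < 1, so demand is inelastic. A price rise therefore raises total revenue.

increase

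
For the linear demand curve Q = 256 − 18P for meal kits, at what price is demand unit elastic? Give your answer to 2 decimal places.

For linear demand Q = a − bP, ε = −bP/(a − bP). |ε| = 1 when bP = a − bP, i.e. P = a/(2b).
P = 256/(2·18) = 256/36 = 7.1111.

7.11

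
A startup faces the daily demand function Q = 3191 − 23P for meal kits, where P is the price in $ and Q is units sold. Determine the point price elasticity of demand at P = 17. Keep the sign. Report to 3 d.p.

-0.140

At P = 17, Q = 2800.
dQ/dP = −23.
ε = (dQ/dP)(P/Q) = (-23)(17/2800).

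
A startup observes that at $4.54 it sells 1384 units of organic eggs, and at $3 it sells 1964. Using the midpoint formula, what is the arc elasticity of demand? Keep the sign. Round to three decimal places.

-0.848

ΔQ = 1964 − 1384 = 580; ΔP = 3 − 4.54 = -1.54.
Midpoints: P̄ = 3.77, Q̄ = 1674.0.
ε = (ΔQ/ΔP)(P̄/Q̄) = (580/-1.54)(3.77/1674.0).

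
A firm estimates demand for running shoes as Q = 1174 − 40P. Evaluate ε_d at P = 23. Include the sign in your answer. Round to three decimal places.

At P = 23, Q = 254.
dQ/dP = −40.
ε = (dQ/dP)(P/Q) = (-40)(23/254).
|ε| > 1, so demand is elastic at this price.

-3.622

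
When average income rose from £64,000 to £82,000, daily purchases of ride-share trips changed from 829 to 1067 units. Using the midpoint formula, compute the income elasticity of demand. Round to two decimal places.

ΔQ = 238, ΔI = 18000. Midpoints: Ī = 73,000, Q̄ = 948.0.
ε_I = (ΔQ/ΔI)(Ī/Q̄) = (238/18000)(73000/948.0).

1.02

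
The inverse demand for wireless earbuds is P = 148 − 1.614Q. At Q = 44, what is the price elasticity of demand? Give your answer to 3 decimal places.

-1.084

At Q = 44, P = 148 − 1.614(44) = 76.98.
dP/dQ = −1.614, so dQ/dP = 1/(−1.614) = -0.620.
ε = (dQ/dP)(P/Q) = (-0.620)(76.98/44).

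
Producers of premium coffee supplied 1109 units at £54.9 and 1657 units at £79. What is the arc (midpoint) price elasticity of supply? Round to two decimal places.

ΔQ = 1657 − 1109 = 548; ΔP = 79 − 54.9 = 24.1.
Midpoints: P̄ = 66.95, Q̄ = 1383.0.
ε_s = (ΔQ/ΔP)(P̄/Q̄) = (548/24.1)(66.95/1383.0).

1.10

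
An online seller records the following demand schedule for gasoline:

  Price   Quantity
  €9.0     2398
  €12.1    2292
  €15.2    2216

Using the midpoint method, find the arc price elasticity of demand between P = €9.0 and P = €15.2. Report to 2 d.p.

At P = 9.0, Q = 2398; at P = 15.2, Q = 2216.
ΔQ = -182, ΔP = 6.2. Midpoints: P̄ = 12.10, Q̄ = 2307.0.
ε = (ΔQ/ΔP)(P̄/Q̄) = (-182/6.2)(12.10/2307.0).

-0.15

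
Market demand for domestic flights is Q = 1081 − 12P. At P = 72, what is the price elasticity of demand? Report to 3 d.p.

At P = 72, Q = 217.
dQ/dP = −12.
ε = (dQ/dP)(P/Q) = (-12)(72/217).

-3.982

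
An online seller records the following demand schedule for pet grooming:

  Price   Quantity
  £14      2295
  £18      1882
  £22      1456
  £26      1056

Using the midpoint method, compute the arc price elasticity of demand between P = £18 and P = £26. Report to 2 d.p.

At P = 18, Q = 1882; at P = 26, Q = 1056.
ΔQ = -826, ΔP = 8. Midpoints: P̄ = 22.00, Q̄ = 1469.0.
ε = (ΔQ/ΔP)(P̄/Q̄) = (-826/8)(22.00/1469.0).

-1.55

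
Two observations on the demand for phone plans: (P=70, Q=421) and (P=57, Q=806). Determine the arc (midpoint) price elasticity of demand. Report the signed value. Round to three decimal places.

ΔQ = 806 − 421 = 385; ΔP = 57 − 70 = -13.
Midpoints: P̄ = 63.50, Q̄ = 613.5.
ε = (ΔQ/ΔP)(P̄/Q̄) = (385/-13)(63.50/613.5).

-3.065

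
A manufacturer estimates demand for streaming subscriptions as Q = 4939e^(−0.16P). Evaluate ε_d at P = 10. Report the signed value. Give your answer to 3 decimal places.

At P = 10, Q = 997.167.
dQ/dP = −0.16·4939e^(−0.16P) = −0.16Q = -159.547.
ε = (dQ/dP)(P/Q) = (-159.547)(10/997.167).

-1.600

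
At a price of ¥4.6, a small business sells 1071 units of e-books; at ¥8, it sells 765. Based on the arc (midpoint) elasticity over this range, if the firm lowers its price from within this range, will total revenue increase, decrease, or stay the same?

decrease

Arc ε = (-306/3.4)(6.30/918.0) ≈ -0.618.
|ε| = 0.62 < 1, so demand is inelastic. A price cut therefore reduces total revenue.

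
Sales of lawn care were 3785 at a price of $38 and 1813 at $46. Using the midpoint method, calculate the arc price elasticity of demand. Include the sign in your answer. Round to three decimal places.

ΔQ = 1813 − 3785 = -1972; ΔP = 46 − 38 = 8.
Midpoints: P̄ = 42.00, Q̄ = 2799.0.
ε = (ΔQ/ΔP)(P̄/Q̄) = (-1972/8)(42.00/2799.0).

-3.699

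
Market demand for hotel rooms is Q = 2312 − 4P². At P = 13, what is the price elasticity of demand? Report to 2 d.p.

-0.83

At P = 13, Q = 1636.
dQ/dP = −8P = -104.
ε = (dQ/dP)(P/Q) = (-104)(13/1636).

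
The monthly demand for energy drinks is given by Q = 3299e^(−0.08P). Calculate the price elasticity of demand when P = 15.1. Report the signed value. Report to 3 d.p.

-1.208

At P = 15.1, Q = 985.722.
dQ/dP = −0.08·3299e^(−0.08P) = −0.08Q = -78.858.
ε = (dQ/dP)(P/Q) = (-78.858)(15.1/985.722).
|ε| > 1, so demand is elastic at this price.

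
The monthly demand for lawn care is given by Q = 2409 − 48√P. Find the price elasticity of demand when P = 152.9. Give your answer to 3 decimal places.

-0.163

At P = 152.9, Q = 1815.467.
dQ/dP = −48/(2√P) = -1.941.
ε = (dQ/dP)(P/Q) = (-1.941)(152.9/1815.467).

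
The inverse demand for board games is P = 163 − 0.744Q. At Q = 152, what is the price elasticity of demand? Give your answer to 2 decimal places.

-0.44

At Q = 152, P = 163 − 0.744(152) = 49.91.
dP/dQ = −0.744, so dQ/dP = 1/(−0.744) = -1.344.
ε = (dQ/dP)(P/Q) = (-1.344)(49.91/152).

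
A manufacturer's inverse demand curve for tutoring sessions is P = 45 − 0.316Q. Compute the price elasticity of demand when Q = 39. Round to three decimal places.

-2.651

At Q = 39, P = 45 − 0.316(39) = 32.68.
dP/dQ = −0.316, so dQ/dP = 1/(−0.316) = -3.165.
ε = (dQ/dP)(P/Q) = (-3.165)(32.68/39).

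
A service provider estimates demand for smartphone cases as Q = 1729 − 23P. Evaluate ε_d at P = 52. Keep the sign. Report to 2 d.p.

At P = 52, Q = 533.
dQ/dP = −23.
ε = (dQ/dP)(P/Q) = (-23)(52/533).
|ε| > 1, so demand is elastic at this price.

-2.24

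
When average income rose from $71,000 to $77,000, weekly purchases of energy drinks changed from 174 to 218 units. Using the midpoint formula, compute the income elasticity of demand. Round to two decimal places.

2.77

ΔQ = 44, ΔI = 6000. Midpoints: Ī = 74,000, Q̄ = 196.0.
ε_I = (ΔQ/ΔI)(Ī/Q̄) = (44/6000)(74000/196.0).
ε_I > 0, so the good is normal.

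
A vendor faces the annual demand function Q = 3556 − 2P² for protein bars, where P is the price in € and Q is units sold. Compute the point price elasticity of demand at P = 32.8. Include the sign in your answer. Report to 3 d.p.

At P = 32.8, Q = 1404.320.
dQ/dP = −4P = -131.200.
ε = (dQ/dP)(P/Q) = (-131.200)(32.8/1404.320).
|ε| > 1, so demand is elastic at this price.

-3.064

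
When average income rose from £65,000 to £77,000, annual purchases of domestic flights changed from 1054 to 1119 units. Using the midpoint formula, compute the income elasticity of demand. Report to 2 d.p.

0.35

ΔQ = 65, ΔI = 12000. Midpoints: Ī = 71,000, Q̄ = 1086.5.
ε_I = (ΔQ/ΔI)(Ī/Q̄) = (65/12000)(71000/1086.5).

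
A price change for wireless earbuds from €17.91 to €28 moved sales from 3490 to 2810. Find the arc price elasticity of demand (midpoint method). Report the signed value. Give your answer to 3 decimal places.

-0.491

ΔQ = 2810 − 3490 = -680; ΔP = 28 − 17.91 = 10.09.
Midpoints: P̄ = 22.95, Q̄ = 3150.0.
ε = (ΔQ/ΔP)(P̄/Q̄) = (-680/10.09)(22.95/3150.0).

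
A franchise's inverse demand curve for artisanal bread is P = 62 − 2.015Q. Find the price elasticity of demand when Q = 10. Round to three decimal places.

-2.077

At Q = 10, P = 62 − 2.015(10) = 41.85.
dP/dQ = −2.015, so dQ/dP = 1/(−2.015) = -0.496.
ε = (dQ/dP)(P/Q) = (-0.496)(41.85/10).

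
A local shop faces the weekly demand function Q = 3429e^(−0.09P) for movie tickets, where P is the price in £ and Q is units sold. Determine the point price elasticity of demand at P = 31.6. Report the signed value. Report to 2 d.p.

-2.84

At P = 31.6, Q = 199.542.
dQ/dP = −0.09·3429e^(−0.09P) = −0.09Q = -17.959.
ε = (dQ/dP)(P/Q) = (-17.959)(31.6/199.542).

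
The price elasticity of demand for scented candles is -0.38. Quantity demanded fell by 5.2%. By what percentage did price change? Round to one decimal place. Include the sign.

%ΔP ≈ %ΔQ / ε = (-5.2%)/(-0.38) = 13.68%.

13.7%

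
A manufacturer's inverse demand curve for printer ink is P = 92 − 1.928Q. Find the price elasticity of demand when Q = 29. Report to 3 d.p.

At Q = 29, P = 92 − 1.928(29) = 36.09.
dP/dQ = −1.928, so dQ/dP = 1/(−1.928) = -0.519.
ε = (dQ/dP)(P/Q) = (-0.519)(36.09/29).

-0.645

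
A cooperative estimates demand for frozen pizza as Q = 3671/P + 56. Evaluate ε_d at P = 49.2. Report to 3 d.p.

-0.571

At P = 49.2, Q = 130.614.
dQ/dP = −3671/P² = -1.517.
ε = (dQ/dP)(P/Q) = (-1.517)(49.2/130.614).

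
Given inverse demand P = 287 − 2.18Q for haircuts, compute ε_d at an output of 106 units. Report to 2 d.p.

At Q = 106, P = 287 − 2.18(106) = 55.92.
dP/dQ = −2.18, so dQ/dP = 1/(−2.18) = -0.459.
ε = (dQ/dP)(P/Q) = (-0.459)(55.92/106).

-0.24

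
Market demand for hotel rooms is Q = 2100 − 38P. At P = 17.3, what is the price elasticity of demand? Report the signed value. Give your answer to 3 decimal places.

At P = 17.3, Q = 1442.600.
dQ/dP = −38.
ε = (dQ/dP)(P/Q) = (-38)(17.3/1442.600).

-0.456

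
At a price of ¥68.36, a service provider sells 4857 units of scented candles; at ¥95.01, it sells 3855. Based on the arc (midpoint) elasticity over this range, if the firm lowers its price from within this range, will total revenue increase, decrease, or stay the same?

decrease

Arc ε = (-1002/26.65)(81.69/4356.0) ≈ -0.705.
|ε| = 0.71 < 1, so demand is inelastic. A price cut therefore reduces total revenue.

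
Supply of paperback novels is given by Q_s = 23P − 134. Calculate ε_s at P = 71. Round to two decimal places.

1.09

At P = 71, Q_s = 1499.
dQ_s/dP = 23.
ε_s = (dQ_s/dP)(P/Q_s) = (23)(71/1499).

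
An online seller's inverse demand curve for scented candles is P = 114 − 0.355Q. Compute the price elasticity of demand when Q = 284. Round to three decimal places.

At Q = 284, P = 114 − 0.355(284) = 13.18.
dP/dQ = −0.355, so dQ/dP = 1/(−0.355) = -2.817.
ε = (dQ/dP)(P/Q) = (-2.817)(13.18/284).

-0.131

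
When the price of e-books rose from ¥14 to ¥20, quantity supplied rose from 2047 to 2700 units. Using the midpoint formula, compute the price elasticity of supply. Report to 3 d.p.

0.780

ΔQ = 2700 − 2047 = 653; ΔP = 20 − 14 = 6.
Midpoints: P̄ = 17.00, Q̄ = 2373.5.
ε_s = (ΔQ/ΔP)(P̄/Q̄) = (653/6)(17.00/2373.5).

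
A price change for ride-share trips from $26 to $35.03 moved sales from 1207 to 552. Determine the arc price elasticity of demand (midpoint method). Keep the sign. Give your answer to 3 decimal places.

ΔQ = 552 − 1207 = -655; ΔP = 35.03 − 26 = 9.03.
Midpoints: P̄ = 30.52, Q̄ = 879.5.
ε = (ΔQ/ΔP)(P̄/Q̄) = (-655/9.03)(30.52/879.5).

-2.517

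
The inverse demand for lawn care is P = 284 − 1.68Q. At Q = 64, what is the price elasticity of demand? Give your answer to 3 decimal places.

-1.641

At Q = 64, P = 284 − 1.68(64) = 176.48.
dP/dQ = −1.68, so dQ/dP = 1/(−1.68) = -0.595.
ε = (dQ/dP)(P/Q) = (-0.595)(176.48/64).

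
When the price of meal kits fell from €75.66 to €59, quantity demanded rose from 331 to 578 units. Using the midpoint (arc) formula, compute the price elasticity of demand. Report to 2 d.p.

ΔQ = 578 − 331 = 247; ΔP = 59 − 75.66 = -16.66.
Midpoints: P̄ = 67.33, Q̄ = 454.5.
ε = (ΔQ/ΔP)(P̄/Q̄) = (247/-16.66)(67.33/454.5).

-2.20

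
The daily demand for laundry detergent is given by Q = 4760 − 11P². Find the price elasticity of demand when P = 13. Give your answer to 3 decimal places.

At P = 13, Q = 2901.
dQ/dP = −22P = -286.
ε = (dQ/dP)(P/Q) = (-286)(13/2901).

-1.282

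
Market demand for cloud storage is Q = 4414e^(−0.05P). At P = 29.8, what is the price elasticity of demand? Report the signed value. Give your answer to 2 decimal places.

-1.49

At P = 29.8, Q = 994.795.
dQ/dP = −0.05·4414e^(−0.05P) = −0.05Q = -49.740.
ε = (dQ/dP)(P/Q) = (-49.740)(29.8/994.795).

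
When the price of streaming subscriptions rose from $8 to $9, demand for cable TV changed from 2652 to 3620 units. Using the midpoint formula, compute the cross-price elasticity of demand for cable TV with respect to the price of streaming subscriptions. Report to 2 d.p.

2.62

ΔQ_x = 3620 − 2652 = 968; ΔP_y = 9 − 8 = 1.
Midpoints: P̄_y = 8.50, Q̄_x = 3136.0.
ε_xy = (ΔQ_x/ΔP_y)(P̄_y/Q̄_x) = (968/1)(8.50/3136.0).
ε_xy > 0, so the goods are substitutes.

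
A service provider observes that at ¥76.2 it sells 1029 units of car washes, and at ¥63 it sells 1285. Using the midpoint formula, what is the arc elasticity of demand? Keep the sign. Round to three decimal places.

-1.167

ΔQ = 1285 − 1029 = 256; ΔP = 63 − 76.2 = -13.2.
Midpoints: P̄ = 69.60, Q̄ = 1157.0.
ε = (ΔQ/ΔP)(P̄/Q̄) = (256/-13.2)(69.60/1157.0).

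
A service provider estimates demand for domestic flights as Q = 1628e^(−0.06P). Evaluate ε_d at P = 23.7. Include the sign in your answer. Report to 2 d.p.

At P = 23.7, Q = 392.724.
dQ/dP = −0.06·1628e^(−0.06P) = −0.06Q = -23.563.
ε = (dQ/dP)(P/Q) = (-23.563)(23.7/392.724).
|ε| > 1, so demand is elastic at this price.

-1.42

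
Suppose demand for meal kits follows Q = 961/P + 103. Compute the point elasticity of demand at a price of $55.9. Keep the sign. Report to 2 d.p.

At P = 55.9, Q = 120.191.
dQ/dP = −961/P² = -0.308.
ε = (dQ/dP)(P/Q) = (-0.308)(55.9/120.191).

-0.14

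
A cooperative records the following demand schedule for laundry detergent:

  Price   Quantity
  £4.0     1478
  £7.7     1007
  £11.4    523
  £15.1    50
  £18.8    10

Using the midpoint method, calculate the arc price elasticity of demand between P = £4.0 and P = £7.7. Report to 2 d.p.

-0.60

At P = 4.0, Q = 1478; at P = 7.7, Q = 1007.
ΔQ = -471, ΔP = 3.7. Midpoints: P̄ = 5.85, Q̄ = 1242.5.
ε = (ΔQ/ΔP)(P̄/Q̄) = (-471/3.7)(5.85/1242.5).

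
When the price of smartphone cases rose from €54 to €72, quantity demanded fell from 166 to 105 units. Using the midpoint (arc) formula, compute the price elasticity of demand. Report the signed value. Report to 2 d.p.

-1.58

ΔQ = 105 − 166 = -61; ΔP = 72 − 54 = 18.
Midpoints: P̄ = 63.00, Q̄ = 135.5.
ε = (ΔQ/ΔP)(P̄/Q̄) = (-61/18)(63.00/135.5).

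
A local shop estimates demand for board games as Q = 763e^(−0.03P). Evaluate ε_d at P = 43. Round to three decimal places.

At P = 43, Q = 210.032.
dQ/dP = −0.03·763e^(−0.03P) = −0.03Q = -6.301.
ε = (dQ/dP)(P/Q) = (-6.301)(43/210.032).

-1.290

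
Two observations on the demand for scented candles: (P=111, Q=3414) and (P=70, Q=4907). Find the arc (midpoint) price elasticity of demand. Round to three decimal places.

ΔQ = 4907 − 3414 = 1493; ΔP = 70 − 111 = -41.
Midpoints: P̄ = 90.50, Q̄ = 4160.5.
ε = (ΔQ/ΔP)(P̄/Q̄) = (1493/-41)(90.50/4160.5).

-0.792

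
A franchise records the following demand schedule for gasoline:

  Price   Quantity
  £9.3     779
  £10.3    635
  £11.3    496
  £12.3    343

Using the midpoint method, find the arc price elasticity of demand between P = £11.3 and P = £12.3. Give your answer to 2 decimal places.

-4.30

At P = 11.3, Q = 496; at P = 12.3, Q = 343.
ΔQ = -153, ΔP = 1.0. Midpoints: P̄ = 11.80, Q̄ = 419.5.
ε = (ΔQ/ΔP)(P̄/Q̄) = (-153/1.0)(11.80/419.5).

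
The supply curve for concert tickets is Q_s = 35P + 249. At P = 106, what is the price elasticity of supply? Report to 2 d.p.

At P = 106, Q_s = 3959.
dQ_s/dP = 35.
ε_s = (dQ_s/dP)(P/Q_s) = (35)(106/3959).

0.94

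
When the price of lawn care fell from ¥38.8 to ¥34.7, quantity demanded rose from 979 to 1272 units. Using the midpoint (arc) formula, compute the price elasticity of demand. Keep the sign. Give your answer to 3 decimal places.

-2.333

ΔQ = 1272 − 979 = 293; ΔP = 34.7 − 38.8 = -4.1.
Midpoints: P̄ = 36.75, Q̄ = 1125.5.
ε = (ΔQ/ΔP)(P̄/Q̄) = (293/-4.1)(36.75/1125.5).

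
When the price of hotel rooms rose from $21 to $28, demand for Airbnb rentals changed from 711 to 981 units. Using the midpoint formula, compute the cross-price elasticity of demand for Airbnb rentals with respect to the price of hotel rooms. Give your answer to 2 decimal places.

1.12

ΔQ_x = 981 − 711 = 270; ΔP_y = 28 − 21 = 7.
Midpoints: P̄_y = 24.50, Q̄_x = 846.0.
ε_xy = (ΔQ_x/ΔP_y)(P̄_y/Q̄_x) = (270/7)(24.50/846.0).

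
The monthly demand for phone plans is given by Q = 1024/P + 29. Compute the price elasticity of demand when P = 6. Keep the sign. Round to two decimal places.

At P = 6, Q = 199.667.
dQ/dP = −1024/P² = -28.444.
ε = (dQ/dP)(P/Q) = (-28.444)(6/199.667).
|ε| < 1, so demand is inelastic at this price.

-0.85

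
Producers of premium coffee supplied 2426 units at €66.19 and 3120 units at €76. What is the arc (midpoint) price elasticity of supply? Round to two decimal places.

1.81

ΔQ = 3120 − 2426 = 694; ΔP = 76 − 66.19 = 9.81.
Midpoints: P̄ = 71.09, Q̄ = 2773.0.
ε_s = (ΔQ/ΔP)(P̄/Q̄) = (694/9.81)(71.09/2773.0).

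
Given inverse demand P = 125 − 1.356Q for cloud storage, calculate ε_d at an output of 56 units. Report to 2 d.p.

At Q = 56, P = 125 − 1.356(56) = 49.06.
dP/dQ = −1.356, so dQ/dP = 1/(−1.356) = -0.737.
ε = (dQ/dP)(P/Q) = (-0.737)(49.06/56).

-0.65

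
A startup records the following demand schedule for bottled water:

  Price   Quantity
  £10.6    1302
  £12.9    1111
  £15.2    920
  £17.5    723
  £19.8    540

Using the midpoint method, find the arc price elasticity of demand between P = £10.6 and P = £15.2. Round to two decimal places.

-0.96

At P = 10.6, Q = 1302; at P = 15.2, Q = 920.
ΔQ = -382, ΔP = 4.6. Midpoints: P̄ = 12.90, Q̄ = 1111.0.
ε = (ΔQ/ΔP)(P̄/Q̄) = (-382/4.6)(12.90/1111.0).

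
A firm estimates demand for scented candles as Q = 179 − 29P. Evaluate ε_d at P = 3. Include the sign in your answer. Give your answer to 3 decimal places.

-0.946

At P = 3, Q = 92.
dQ/dP = −29.
ε = (dQ/dP)(P/Q) = (-29)(3/92).
|ε| < 1, so demand is inelastic at this price.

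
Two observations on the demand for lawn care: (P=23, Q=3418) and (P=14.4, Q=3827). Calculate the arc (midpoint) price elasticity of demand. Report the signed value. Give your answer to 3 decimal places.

-0.246

ΔQ = 3827 − 3418 = 409; ΔP = 14.4 − 23 = -8.6.
Midpoints: P̄ = 18.70, Q̄ = 3622.5.
ε = (ΔQ/ΔP)(P̄/Q̄) = (409/-8.6)(18.70/3622.5).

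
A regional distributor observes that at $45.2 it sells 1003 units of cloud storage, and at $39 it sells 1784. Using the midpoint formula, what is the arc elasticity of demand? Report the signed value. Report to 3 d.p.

-3.806

ΔQ = 1784 − 1003 = 781; ΔP = 39 − 45.2 = -6.2.
Midpoints: P̄ = 42.10, Q̄ = 1393.5.
ε = (ΔQ/ΔP)(P̄/Q̄) = (781/-6.2)(42.10/1393.5).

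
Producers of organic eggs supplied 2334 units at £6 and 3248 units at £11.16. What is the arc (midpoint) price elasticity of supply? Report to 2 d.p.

0.54

ΔQ = 3248 − 2334 = 914; ΔP = 11.16 − 6 = 5.16.
Midpoints: P̄ = 8.58, Q̄ = 2791.0.
ε_s = (ΔQ/ΔP)(P̄/Q̄) = (914/5.16)(8.58/2791.0).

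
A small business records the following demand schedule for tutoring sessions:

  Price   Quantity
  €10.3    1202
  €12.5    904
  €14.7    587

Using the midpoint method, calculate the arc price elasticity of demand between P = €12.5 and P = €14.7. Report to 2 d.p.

At P = 12.5, Q = 904; at P = 14.7, Q = 587.
ΔQ = -317, ΔP = 2.2. Midpoints: P̄ = 13.60, Q̄ = 745.5.
ε = (ΔQ/ΔP)(P̄/Q̄) = (-317/2.2)(13.60/745.5).

-2.63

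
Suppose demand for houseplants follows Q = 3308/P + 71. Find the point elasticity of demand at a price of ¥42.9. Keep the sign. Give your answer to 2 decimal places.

-0.52

At P = 42.9, Q = 148.110.
dQ/dP = −3308/P² = -1.797.
ε = (dQ/dP)(P/Q) = (-1.797)(42.9/148.110).
|ε| < 1, so demand is inelastic at this price.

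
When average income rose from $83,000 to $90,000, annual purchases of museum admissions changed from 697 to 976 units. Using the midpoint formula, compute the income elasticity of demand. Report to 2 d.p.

ΔQ = 279, ΔI = 7000. Midpoints: Ī = 86,500, Q̄ = 836.5.
ε_I = (ΔQ/ΔI)(Ī/Q̄) = (279/7000)(86500/836.5).
ε_I > 0, so the good is normal.

4.12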